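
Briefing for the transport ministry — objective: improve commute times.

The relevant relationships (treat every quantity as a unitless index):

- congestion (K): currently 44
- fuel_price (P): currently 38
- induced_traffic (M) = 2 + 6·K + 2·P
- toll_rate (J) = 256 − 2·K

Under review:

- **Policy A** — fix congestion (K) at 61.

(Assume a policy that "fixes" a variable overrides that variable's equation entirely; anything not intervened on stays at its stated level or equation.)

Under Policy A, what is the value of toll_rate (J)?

Policy A (K := 61):
  K = 61
  J = 256 − 2·61 = 134

134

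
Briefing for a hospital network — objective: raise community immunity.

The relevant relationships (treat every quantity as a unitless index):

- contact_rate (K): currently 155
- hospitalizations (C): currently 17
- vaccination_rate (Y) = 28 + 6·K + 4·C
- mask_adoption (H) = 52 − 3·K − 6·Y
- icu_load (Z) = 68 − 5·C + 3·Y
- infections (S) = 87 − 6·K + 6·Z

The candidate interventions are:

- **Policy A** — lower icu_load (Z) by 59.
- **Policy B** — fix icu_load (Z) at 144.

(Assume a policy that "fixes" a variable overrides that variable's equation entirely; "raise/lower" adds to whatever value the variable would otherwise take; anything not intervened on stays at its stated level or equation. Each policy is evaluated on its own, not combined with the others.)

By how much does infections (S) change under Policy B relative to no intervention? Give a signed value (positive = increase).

-17502

Baseline:
  K = 155
  C = 17
  Y = 28 + 6·155 + 4·17 = 1026
  Z = 68 − 5·17 + 3·1026 = 3061
  S = 87 − 6·155 + 6·3061 = 17523
Policy B (Z := 144):
  K = 155
  C = 17
  Y = 28 + 6·155 + 4·17 = 1026
  Z = 144
  S = 87 − 6·155 + 6·144 = 21
Change in S: 21 − 17523 = -17502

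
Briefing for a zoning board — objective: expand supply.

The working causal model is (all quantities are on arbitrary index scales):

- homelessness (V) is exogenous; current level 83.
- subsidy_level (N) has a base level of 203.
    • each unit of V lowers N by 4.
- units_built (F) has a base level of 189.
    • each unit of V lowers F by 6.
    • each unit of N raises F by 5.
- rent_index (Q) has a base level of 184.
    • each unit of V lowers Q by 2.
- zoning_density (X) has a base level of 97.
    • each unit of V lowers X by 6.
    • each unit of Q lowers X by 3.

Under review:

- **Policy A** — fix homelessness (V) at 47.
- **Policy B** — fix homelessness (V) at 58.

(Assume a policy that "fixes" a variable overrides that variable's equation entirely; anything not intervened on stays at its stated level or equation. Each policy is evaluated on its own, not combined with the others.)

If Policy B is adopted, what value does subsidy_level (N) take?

Policy B (V := 58):
  V = 58
  N = 203 − 4·58 = -29

-29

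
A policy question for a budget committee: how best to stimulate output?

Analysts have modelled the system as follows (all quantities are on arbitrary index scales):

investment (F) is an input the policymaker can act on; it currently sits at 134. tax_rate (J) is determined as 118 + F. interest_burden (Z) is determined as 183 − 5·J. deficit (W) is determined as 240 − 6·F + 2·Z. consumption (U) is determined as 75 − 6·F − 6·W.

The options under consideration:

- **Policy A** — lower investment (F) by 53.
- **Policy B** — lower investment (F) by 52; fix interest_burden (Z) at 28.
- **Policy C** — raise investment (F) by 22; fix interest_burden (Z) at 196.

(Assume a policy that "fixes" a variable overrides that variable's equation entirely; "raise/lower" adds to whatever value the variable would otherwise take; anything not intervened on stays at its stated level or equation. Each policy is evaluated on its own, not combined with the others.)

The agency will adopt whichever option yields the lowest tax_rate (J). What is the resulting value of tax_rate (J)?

Policy A (F − 53):
  F = 134 − 53 = 81
  J = 118 + 81 = 199
Policy B (F − 52, Z := 28):
  F = 134 − 52 = 82
  J = 118 + 82 = 200
Policy C (F + 22, Z := 196):
  F = 134 + 22 = 156
  J = 118 + 156 = 274
Comparing — Policy A: J=199, Policy B: J=200, Policy C: J=274. Lowest is 199 (Policy A).

199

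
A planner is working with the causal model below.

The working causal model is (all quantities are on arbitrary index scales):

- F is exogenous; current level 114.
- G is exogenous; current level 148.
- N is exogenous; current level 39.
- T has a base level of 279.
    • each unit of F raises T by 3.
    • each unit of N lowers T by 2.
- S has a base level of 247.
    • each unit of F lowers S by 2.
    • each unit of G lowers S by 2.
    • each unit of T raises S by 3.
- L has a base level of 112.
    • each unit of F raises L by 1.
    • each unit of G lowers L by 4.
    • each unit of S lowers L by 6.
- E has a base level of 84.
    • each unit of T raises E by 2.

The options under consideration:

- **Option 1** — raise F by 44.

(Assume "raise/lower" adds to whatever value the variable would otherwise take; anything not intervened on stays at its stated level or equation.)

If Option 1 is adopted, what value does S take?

1660

Option 1 (F + 44):
  F = 114 + 44 = 158
  G = 148
  N = 39
  T = 279 + 3·158 − 2·39 = 675
  S = 247 − 2·158 − 2·148 + 3·675 = 1660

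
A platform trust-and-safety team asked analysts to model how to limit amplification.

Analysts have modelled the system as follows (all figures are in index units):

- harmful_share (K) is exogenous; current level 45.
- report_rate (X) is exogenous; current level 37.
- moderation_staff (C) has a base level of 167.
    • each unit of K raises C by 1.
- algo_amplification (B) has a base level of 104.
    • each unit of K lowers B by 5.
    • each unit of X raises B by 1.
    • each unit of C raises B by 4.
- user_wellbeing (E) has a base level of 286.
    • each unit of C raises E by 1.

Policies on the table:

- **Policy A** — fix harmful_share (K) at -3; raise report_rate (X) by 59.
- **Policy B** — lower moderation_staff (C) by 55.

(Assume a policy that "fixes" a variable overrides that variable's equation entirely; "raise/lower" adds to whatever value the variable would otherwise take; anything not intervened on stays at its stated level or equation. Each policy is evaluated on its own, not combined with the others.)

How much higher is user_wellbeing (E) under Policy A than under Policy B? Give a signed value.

7

Policy A (K := -3, X + 59):
  K = -3
  C = 167 + (-3) = 164
  E = 286 + 164 = 450
Policy B (C − 55):
  K = 45
  C = 167 + 45 (−55 from intervention) = 157
  E = 286 + 157 = 443
E: 450 − 443 = 7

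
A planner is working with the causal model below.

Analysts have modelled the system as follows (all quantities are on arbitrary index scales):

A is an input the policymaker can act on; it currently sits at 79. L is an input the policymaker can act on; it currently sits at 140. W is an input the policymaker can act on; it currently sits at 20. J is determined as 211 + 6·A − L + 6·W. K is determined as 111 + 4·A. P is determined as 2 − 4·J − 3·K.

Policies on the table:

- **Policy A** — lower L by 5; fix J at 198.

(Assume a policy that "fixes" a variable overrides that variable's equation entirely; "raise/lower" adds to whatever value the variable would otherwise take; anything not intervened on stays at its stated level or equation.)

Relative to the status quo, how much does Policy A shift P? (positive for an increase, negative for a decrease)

Baseline:
  A = 79
  L = 140
  W = 20
  J = 211 + 6·79 − 140 + 6·20 = 665
  K = 111 + 4·79 = 427
  P = 2 − 4·665 − 3·427 = -3939
Policy A (L − 5, J := 198):
  A = 79
  L = 140 − 5 = 135
  W = 20
  J = 198
  K = 111 + 4·79 = 427
  P = 2 − 4·198 − 3·427 = -2071
Change in P: -2071 − (-3939) = 1868

1868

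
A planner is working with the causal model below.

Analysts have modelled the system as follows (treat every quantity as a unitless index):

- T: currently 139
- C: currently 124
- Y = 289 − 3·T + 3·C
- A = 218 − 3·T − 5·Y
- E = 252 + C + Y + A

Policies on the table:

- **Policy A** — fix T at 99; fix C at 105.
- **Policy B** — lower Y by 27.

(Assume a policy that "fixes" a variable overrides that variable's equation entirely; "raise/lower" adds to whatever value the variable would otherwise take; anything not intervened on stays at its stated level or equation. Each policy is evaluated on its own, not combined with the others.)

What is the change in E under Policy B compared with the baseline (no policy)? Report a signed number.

108

Baseline:
  T = 139
  C = 124
  Y = 289 − 3·139 + 3·124 = 244
  A = 218 − 3·139 − 5·244 = -1419
  E = 252 + 124 + 244 + (-1419) = -799
Policy B (Y − 27):
  T = 139
  C = 124
  Y = 289 − 3·139 + 3·124 (−27 from intervention) = 217
  A = 218 − 3·139 − 5·217 = -1284
  E = 252 + 124 + 217 + (-1284) = -691
Change in E: -691 − (-799) = 108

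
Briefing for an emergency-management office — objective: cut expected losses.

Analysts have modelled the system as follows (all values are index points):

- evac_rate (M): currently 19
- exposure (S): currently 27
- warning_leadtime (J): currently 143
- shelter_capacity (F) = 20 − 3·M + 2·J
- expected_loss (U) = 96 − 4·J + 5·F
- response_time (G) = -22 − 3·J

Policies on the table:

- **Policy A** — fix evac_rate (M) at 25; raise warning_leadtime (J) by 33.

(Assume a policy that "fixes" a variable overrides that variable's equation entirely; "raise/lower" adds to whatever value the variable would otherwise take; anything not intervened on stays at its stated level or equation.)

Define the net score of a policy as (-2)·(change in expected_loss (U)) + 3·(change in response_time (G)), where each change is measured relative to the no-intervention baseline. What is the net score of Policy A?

Baseline:
  M = 19
  J = 143
  F = 20 − 3·19 + 2·143 = 249
  U = 96 − 4·143 + 5·249 = 769
  G = -22 − 3·143 = -451
Policy A (M := 25, J + 33):
  M = 25
  J = 143 + 33 = 176
  F = 20 − 3·25 + 2·176 = 297
  U = 96 − 4·176 + 5·297 = 877
  G = -22 − 3·176 = -550
ΔU = 877 − 769 = 108; ΔG = -550 − (-451) = -99
Score = (-2)·108 + 3·(-99) = -513

-513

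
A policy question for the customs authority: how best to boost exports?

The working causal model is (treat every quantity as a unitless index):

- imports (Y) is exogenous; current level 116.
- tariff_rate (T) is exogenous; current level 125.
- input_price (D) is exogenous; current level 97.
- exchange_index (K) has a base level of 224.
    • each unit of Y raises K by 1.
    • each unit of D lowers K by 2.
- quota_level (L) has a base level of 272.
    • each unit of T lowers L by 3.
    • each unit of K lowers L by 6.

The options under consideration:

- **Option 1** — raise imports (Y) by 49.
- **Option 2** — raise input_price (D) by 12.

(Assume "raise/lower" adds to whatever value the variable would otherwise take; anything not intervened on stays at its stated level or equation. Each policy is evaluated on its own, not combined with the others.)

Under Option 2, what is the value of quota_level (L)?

-835

Option 2 (D + 12):
  Y = 116
  T = 125
  D = 97 + 12 = 109
  K = 224 + 116 − 2·109 = 122
  L = 272 − 3·125 − 6·122 = -835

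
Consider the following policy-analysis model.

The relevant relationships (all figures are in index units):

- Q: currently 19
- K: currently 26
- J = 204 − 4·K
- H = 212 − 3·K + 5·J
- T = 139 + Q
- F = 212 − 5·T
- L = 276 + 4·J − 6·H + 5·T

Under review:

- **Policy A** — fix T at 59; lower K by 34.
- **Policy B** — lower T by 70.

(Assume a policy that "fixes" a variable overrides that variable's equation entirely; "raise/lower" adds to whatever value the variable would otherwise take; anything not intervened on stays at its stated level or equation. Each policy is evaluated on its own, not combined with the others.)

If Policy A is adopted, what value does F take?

-83

Policy A (T := 59, K − 34):
  Q = 19
  T = 59
  F = 212 − 5·59 = -83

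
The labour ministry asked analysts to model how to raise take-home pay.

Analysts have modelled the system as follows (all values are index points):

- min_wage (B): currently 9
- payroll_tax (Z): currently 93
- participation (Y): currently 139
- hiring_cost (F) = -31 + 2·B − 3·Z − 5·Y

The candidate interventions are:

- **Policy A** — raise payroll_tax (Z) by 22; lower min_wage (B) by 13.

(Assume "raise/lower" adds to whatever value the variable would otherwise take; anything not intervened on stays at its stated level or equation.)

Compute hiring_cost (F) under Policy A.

-1079

Policy A (Z + 22, B − 13):
  B = 9 − 13 = -4
  Z = 93 + 22 = 115
  Y = 139
  F = -31 + 2·(-4) − 3·115 − 5·139 = -1079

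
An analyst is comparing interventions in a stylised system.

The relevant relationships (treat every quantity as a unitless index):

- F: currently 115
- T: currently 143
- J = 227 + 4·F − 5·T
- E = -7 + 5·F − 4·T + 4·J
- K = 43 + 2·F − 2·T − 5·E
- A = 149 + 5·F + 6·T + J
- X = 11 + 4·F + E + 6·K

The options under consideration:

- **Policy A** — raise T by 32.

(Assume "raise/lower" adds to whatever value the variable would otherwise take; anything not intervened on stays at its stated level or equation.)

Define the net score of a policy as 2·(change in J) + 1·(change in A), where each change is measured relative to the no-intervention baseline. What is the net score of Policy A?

Baseline:
  F = 115
  T = 143
  J = 227 + 4·115 − 5·143 = -28
  A = 149 + 5·115 + 6·143 + (-28) = 1554
Policy A (T + 32):
  F = 115
  T = 143 + 32 = 175
  J = 227 + 4·115 − 5·175 = -188
  A = 149 + 5·115 + 6·175 + (-188) = 1586
ΔJ = -188 − (-28) = -160; ΔA = 1586 − 1554 = 32
Score = 2·(-160) + 1·32 = -288

-288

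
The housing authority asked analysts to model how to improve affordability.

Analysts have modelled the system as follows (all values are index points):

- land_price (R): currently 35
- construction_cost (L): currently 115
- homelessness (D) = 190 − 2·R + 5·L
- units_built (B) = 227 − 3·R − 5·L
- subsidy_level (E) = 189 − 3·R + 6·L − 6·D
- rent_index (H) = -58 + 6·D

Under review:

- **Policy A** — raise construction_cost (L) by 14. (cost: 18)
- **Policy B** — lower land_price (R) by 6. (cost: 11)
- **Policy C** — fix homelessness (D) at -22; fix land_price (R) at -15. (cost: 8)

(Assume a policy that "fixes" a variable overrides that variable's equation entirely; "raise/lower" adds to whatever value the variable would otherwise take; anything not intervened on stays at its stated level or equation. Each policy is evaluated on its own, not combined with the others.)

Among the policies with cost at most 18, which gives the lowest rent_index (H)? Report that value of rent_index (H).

-190

Policy A (L + 14):
  R = 35
  L = 115 + 14 = 129
  D = 190 − 2·35 + 5·129 = 765
  H = -58 + 6·765 = 4532
Policy B (R − 6):
  R = 35 − 6 = 29
  L = 115
  D = 190 − 2·29 + 5·115 = 707
  H = -58 + 6·707 = 4184
Policy C (D := -22, R := -15):
  R = -15
  L = 115
  D = -22
  H = -58 + 6·(-22) = -190
Comparing — Policy A: H=4532, Policy B: H=4184, Policy C: H=-190. Lowest is -190 (Policy C).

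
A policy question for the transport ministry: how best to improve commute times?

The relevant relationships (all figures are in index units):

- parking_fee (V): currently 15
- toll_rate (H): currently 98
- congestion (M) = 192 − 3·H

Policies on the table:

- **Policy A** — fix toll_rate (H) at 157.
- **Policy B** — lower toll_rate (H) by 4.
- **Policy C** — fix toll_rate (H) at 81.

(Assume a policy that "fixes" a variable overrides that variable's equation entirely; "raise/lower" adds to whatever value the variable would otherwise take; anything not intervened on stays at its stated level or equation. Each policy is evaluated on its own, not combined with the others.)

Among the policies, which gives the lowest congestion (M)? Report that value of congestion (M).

Policy A (H := 157):
  H = 157
  M = 192 − 3·157 = -279
Policy B (H − 4):
  H = 98 − 4 = 94
  M = 192 − 3·94 = -90
Policy C (H := 81):
  H = 81
  M = 192 − 3·81 = -51
Comparing — Policy A: M=-279, Policy B: M=-90, Policy C: M=-51. Lowest is -279 (Policy A).

-279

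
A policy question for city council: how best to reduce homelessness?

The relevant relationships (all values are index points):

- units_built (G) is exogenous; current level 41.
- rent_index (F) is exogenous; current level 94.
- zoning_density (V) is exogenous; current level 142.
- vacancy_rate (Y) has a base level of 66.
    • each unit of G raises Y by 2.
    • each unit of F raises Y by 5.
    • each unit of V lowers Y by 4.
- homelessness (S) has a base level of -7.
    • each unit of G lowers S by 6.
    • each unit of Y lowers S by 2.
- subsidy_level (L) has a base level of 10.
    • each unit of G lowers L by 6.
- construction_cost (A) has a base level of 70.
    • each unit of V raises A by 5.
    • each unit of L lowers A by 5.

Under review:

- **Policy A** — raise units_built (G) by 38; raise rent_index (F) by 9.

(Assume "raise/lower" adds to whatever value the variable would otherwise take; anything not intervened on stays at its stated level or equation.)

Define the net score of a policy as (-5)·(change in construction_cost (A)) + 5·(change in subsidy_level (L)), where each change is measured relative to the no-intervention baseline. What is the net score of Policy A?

-6840

Baseline:
  G = 41
  V = 142
  L = 10 − 6·41 = -236
  A = 70 + 5·142 − 5·(-236) = 1960
Policy A (G + 38, F + 9):
  G = 41 + 38 = 79
  V = 142
  L = 10 − 6·79 = -464
  A = 70 + 5·142 − 5·(-464) = 3100
ΔA = 3100 − 1960 = 1140; ΔL = -464 − (-236) = -228
Score = (-5)·1140 + 5·(-228) = -6840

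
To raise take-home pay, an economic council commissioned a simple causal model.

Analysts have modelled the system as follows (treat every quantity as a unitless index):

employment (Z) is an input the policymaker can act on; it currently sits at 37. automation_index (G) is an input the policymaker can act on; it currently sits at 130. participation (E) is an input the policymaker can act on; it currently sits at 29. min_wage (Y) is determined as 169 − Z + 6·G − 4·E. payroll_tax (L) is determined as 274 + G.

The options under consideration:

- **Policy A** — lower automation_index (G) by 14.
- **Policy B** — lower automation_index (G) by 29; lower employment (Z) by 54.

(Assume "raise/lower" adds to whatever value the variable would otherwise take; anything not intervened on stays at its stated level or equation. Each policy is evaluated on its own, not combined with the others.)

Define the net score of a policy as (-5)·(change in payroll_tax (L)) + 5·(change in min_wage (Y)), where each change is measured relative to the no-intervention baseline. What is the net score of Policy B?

Baseline:
  Z = 37
  G = 130
  E = 29
  Y = 169 − 37 + 6·130 − 4·29 = 796
  L = 274 + 130 = 404
Policy B (G − 29, Z − 54):
  Z = 37 − 54 = -17
  G = 130 − 29 = 101
  E = 29
  Y = 169 − (-17) + 6·101 − 4·29 = 676
  L = 274 + 101 = 375
ΔL = 375 − 404 = -29; ΔY = 676 − 796 = -120
Score = (-5)·(-29) + 5·(-120) = -455

-455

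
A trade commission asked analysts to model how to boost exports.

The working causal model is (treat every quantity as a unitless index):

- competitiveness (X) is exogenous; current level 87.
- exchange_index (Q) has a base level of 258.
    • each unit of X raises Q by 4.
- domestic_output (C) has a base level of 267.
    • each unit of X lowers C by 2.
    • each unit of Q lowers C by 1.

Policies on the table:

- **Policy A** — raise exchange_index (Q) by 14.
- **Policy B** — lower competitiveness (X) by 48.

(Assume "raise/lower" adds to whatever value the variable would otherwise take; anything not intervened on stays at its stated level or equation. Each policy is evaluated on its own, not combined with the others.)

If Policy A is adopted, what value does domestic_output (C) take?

-527

Policy A (Q + 14):
  X = 87
  Q = 258 + 4·87 (+14 from intervention) = 620
  C = 267 − 2·87 − 620 = -527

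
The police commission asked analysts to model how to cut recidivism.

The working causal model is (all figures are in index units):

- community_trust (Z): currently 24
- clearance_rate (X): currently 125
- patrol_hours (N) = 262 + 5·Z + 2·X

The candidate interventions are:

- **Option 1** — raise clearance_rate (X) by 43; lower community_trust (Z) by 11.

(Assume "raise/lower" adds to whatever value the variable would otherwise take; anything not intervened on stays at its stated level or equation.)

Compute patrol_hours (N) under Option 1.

663

Option 1 (X + 43, Z − 11):
  Z = 24 − 11 = 13
  X = 125 + 43 = 168
  N = 262 + 5·13 + 2·168 = 663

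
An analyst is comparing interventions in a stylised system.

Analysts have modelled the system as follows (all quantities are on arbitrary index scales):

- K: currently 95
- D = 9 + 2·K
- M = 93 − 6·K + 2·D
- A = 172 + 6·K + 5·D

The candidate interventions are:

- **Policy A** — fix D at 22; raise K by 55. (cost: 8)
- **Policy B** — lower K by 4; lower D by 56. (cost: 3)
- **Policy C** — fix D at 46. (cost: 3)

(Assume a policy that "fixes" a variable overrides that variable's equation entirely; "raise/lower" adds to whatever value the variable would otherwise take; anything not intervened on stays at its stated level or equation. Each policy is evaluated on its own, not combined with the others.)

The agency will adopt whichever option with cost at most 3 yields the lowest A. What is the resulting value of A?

Policy B (K − 4, D − 56):
  K = 95 − 4 = 91
  D = 9 + 2·91 (−56 from intervention) = 135
  A = 172 + 6·91 + 5·135 = 1393
Policy C (D := 46):
  K = 95
  D = 46
  A = 172 + 6·95 + 5·46 = 972
Comparing — Policy B: A=1393, Policy C: A=972. Lowest is 972 (Policy C).

972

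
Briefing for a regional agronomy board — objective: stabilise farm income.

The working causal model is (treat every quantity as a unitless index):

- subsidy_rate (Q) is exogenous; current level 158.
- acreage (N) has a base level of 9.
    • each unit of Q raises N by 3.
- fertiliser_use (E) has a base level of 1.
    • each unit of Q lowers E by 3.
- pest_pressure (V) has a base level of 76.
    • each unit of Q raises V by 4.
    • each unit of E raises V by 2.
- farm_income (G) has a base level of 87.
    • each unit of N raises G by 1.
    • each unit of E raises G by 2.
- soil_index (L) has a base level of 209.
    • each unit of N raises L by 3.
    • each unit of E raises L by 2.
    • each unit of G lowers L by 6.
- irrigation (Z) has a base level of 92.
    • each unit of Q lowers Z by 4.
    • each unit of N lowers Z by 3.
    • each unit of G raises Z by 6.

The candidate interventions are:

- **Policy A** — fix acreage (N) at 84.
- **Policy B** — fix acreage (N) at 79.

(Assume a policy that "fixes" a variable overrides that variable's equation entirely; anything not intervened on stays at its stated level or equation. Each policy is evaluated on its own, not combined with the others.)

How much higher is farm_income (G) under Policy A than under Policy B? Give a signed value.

Policy A (N := 84):
  Q = 158
  N = 84
  E = 1 − 3·158 = -473
  G = 87 + 84 + 2·(-473) = -775
Policy B (N := 79):
  Q = 158
  N = 79
  E = 1 − 3·158 = -473
  G = 87 + 79 + 2·(-473) = -780
G: -775 − (-780) = 5

5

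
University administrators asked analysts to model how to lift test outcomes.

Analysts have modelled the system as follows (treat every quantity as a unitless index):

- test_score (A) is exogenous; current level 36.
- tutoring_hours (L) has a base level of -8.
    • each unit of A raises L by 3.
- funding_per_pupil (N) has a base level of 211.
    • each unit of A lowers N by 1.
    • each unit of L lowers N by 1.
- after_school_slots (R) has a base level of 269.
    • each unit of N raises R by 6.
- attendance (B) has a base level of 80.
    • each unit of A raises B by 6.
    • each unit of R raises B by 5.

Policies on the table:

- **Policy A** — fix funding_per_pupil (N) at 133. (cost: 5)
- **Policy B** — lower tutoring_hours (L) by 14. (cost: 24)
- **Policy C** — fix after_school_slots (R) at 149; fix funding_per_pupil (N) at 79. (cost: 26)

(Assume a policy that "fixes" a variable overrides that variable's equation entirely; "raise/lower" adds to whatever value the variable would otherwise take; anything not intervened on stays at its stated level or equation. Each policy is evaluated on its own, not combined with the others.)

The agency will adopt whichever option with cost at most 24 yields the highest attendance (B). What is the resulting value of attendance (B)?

5631

Policy A (N := 133):
  A = 36
  L = -8 + 3·36 = 100
  N = 133
  R = 269 + 6·133 = 1067
  B = 80 + 6·36 + 5·1067 = 5631
Policy B (L − 14):
  A = 36
  L = -8 + 3·36 (−14 from intervention) = 86
  N = 211 − 36 − 86 = 89
  R = 269 + 6·89 = 803
  B = 80 + 6·36 + 5·803 = 4311
Comparing — Policy A: B=5631, Policy B: B=4311. Highest is 5631 (Policy A).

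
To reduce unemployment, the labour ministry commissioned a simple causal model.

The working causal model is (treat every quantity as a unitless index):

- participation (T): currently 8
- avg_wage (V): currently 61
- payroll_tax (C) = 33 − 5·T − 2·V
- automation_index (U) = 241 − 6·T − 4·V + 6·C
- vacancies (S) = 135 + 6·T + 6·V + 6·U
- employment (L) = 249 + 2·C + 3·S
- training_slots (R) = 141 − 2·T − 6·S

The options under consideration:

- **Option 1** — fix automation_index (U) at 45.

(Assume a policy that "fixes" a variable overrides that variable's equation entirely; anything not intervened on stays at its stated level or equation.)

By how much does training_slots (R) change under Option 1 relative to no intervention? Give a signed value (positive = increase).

-31320

Baseline:
  T = 8
  V = 61
  C = 33 − 5·8 − 2·61 = -129
  U = 241 − 6·8 − 4·61 + 6·(-129) = -825
  S = 135 + 6·8 + 6·61 + 6·(-825) = -4401
  R = 141 − 2·8 − 6·(-4401) = 26531
Option 1 (U := 45):
  T = 8
  V = 61
  C = 33 − 5·8 − 2·61 = -129
  U = 45
  S = 135 + 6·8 + 6·61 + 6·45 = 819
  R = 141 − 2·8 − 6·819 = -4789
Change in R: -4789 − 26531 = -31320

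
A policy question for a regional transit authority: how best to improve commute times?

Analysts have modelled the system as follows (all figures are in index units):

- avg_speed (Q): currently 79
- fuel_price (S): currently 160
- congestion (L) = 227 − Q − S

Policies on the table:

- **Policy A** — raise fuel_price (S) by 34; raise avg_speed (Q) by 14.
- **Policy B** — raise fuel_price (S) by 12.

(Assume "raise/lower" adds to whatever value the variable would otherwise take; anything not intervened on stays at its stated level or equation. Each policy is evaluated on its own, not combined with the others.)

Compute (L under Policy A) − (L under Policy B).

-36

Policy A (S + 34, Q + 14):
  Q = 79 + 14 = 93
  S = 160 + 34 = 194
  L = 227 − 93 − 194 = -60
Policy B (S + 12):
  Q = 79
  S = 160 + 12 = 172
  L = 227 − 79 − 172 = -24
L: -60 − (-24) = -36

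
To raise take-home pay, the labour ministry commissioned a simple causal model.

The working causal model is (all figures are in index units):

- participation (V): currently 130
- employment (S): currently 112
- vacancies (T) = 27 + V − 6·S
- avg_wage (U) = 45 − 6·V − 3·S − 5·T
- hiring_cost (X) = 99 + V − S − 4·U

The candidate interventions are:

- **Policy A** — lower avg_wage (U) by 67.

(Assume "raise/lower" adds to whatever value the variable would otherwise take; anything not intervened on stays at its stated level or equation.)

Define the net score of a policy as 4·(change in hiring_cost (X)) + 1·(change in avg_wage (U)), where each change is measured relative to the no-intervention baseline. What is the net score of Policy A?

Baseline:
  V = 130
  S = 112
  T = 27 + 130 − 6·112 = -515
  U = 45 − 6·130 − 3·112 − 5·(-515) = 1504
  X = 99 + 130 − 112 − 4·1504 = -5899
Policy A (U − 67):
  V = 130
  S = 112
  T = 27 + 130 − 6·112 = -515
  U = 45 − 6·130 − 3·112 − 5·(-515) (−67 from intervention) = 1437
  X = 99 + 130 − 112 − 4·1437 = -5631
ΔX = -5631 − (-5899) = 268; ΔU = 1437 − 1504 = -67
Score = 4·268 + 1·(-67) = 1005

1005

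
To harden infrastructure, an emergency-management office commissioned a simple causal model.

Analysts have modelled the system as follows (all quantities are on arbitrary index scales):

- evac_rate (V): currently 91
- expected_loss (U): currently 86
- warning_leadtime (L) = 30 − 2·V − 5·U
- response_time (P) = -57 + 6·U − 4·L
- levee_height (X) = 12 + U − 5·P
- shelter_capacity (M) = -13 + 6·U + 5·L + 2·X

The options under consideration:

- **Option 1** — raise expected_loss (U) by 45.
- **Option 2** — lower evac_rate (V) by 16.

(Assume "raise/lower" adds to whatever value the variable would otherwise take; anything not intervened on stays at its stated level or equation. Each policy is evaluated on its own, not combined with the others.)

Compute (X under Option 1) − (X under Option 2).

-6445

Option 1 (U + 45):
  V = 91
  U = 86 + 45 = 131
  L = 30 − 2·91 − 5·131 = -807
  P = -57 + 6·131 − 4·(-807) = 3957
  X = 12 + 131 − 5·3957 = -19642
Option 2 (V − 16):
  V = 91 − 16 = 75
  U = 86
  L = 30 − 2·75 − 5·86 = -550
  P = -57 + 6·86 − 4·(-550) = 2659
  X = 12 + 86 − 5·2659 = -13197
X: -19642 − (-13197) = -6445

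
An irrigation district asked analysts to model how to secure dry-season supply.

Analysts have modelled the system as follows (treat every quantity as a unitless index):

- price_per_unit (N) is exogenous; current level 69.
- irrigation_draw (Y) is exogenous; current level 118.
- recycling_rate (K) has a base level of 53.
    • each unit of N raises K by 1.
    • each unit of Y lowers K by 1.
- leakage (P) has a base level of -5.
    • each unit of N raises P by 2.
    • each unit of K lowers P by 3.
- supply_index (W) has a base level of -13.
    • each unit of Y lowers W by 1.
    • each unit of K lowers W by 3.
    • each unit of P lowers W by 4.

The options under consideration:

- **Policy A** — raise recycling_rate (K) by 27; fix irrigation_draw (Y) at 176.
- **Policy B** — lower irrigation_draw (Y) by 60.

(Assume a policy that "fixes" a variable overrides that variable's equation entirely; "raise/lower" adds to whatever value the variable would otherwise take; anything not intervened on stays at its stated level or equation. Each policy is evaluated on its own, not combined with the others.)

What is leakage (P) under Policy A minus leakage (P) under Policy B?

Policy A (K + 27, Y := 176):
  N = 69
  Y = 176
  K = 53 + 69 − 176 (+27 from intervention) = -27
  P = -5 + 2·69 − 3·(-27) = 214
Policy B (Y − 60):
  N = 69
  Y = 118 − 60 = 58
  K = 53 + 69 − 58 = 64
  P = -5 + 2·69 − 3·64 = -59
P: 214 − (-59) = 273

273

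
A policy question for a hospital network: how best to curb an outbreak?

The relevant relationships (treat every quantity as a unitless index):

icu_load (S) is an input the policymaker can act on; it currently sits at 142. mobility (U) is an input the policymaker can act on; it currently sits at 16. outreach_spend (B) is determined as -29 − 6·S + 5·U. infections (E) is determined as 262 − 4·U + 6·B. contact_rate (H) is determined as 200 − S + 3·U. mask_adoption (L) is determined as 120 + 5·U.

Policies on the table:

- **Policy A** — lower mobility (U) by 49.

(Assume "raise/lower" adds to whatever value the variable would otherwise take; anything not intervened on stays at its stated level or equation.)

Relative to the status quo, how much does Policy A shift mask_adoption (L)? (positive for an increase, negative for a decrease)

-245

Baseline:
  U = 16
  L = 120 + 5·16 = 200
Policy A (U − 49):
  U = 16 − 49 = -33
  L = 120 + 5·(-33) = -45
Change in L: -45 − 200 = -245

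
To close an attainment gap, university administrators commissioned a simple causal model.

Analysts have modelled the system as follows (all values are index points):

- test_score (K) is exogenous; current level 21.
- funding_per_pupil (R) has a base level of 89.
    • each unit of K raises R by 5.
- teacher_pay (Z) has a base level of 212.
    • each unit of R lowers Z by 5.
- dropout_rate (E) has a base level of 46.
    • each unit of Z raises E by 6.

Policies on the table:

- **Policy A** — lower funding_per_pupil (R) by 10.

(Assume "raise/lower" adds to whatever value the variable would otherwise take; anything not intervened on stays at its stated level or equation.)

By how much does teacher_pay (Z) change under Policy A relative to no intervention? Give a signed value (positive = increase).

50

Baseline:
  K = 21
  R = 89 + 5·21 = 194
  Z = 212 − 5·194 = -758
Policy A (R − 10):
  K = 21
  R = 89 + 5·21 (−10 from intervention) = 184
  Z = 212 − 5·184 = -708
Change in Z: -708 − (-758) = 50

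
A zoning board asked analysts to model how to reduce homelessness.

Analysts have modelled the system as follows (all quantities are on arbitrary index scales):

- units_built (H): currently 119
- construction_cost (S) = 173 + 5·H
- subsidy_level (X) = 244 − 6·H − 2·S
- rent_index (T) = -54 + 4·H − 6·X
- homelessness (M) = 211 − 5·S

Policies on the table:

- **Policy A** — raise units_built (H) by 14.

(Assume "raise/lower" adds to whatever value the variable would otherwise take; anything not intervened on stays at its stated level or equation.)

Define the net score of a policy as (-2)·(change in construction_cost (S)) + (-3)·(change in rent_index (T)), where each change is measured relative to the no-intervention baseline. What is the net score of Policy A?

-4340

Baseline:
  H = 119
  S = 173 + 5·119 = 768
  X = 244 − 6·119 − 2·768 = -2006
  T = -54 + 4·119 − 6·(-2006) = 12458
Policy A (H + 14):
  H = 119 + 14 = 133
  S = 173 + 5·133 = 838
  X = 244 − 6·133 − 2·838 = -2230
  T = -54 + 4·133 − 6·(-2230) = 13858
ΔS = 838 − 768 = 70; ΔT = 13858 − 12458 = 1400
Score = (-2)·70 + (-3)·1400 = -4340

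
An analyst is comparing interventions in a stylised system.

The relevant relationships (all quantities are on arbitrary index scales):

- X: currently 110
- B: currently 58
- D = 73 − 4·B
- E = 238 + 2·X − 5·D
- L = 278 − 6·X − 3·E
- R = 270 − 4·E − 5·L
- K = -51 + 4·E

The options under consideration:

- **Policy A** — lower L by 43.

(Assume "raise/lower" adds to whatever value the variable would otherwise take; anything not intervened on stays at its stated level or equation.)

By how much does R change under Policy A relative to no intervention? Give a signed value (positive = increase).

215

Baseline:
  X = 110
  B = 58
  D = 73 − 4·58 = -159
  E = 238 + 2·110 − 5·(-159) = 1253
  L = 278 − 6·110 − 3·1253 = -4141
  R = 270 − 4·1253 − 5·(-4141) = 15963
Policy A (L − 43):
  X = 110
  B = 58
  D = 73 − 4·58 = -159
  E = 238 + 2·110 − 5·(-159) = 1253
  L = 278 − 6·110 − 3·1253 (−43 from intervention) = -4184
  R = 270 − 4·1253 − 5·(-4184) = 16178
Change in R: 16178 − 15963 = 215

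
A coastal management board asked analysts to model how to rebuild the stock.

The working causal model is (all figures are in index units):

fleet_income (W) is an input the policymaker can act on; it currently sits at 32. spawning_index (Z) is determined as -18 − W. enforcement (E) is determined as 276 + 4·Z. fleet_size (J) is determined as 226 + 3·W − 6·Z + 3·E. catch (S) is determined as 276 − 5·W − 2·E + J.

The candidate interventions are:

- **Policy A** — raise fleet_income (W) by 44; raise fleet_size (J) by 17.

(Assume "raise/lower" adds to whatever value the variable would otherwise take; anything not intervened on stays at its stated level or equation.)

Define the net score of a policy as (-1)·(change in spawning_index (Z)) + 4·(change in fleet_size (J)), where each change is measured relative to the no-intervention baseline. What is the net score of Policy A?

-416

Baseline:
  W = 32
  Z = -18 − 32 = -50
  E = 276 + 4·(-50) = 76
  J = 226 + 3·32 − 6·(-50) + 3·76 = 850
Policy A (W + 44, J + 17):
  W = 32 + 44 = 76
  Z = -18 − 76 = -94
  E = 276 + 4·(-94) = -100
  J = 226 + 3·76 − 6·(-94) + 3·(-100) (+17 from intervention) = 735
ΔZ = -94 − (-50) = -44; ΔJ = 735 − 850 = -115
Score = (-1)·(-44) + 4·(-115) = -416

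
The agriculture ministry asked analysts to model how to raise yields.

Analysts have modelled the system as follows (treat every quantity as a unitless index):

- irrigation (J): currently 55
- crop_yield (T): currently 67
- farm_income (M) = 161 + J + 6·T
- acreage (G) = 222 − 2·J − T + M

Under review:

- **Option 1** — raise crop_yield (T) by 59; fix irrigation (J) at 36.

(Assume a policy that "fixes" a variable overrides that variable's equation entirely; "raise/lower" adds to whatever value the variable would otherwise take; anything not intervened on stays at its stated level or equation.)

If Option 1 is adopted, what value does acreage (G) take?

977

Option 1 (T + 59, J := 36):
  J = 36
  T = 67 + 59 = 126
  M = 161 + 36 + 6·126 = 953
  G = 222 − 2·36 − 126 + 953 = 977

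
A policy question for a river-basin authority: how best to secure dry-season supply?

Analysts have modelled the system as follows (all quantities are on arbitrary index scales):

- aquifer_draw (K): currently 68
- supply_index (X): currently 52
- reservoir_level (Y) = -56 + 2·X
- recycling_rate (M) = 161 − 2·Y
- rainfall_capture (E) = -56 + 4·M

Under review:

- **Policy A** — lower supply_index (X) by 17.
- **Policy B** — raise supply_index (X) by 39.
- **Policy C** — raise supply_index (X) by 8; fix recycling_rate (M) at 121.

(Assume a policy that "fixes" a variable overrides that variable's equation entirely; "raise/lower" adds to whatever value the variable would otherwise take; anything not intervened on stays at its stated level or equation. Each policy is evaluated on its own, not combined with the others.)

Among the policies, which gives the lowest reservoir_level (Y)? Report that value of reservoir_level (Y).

14

Policy A (X − 17):
  X = 52 − 17 = 35
  Y = -56 + 2·35 = 14
Policy B (X + 39):
  X = 52 + 39 = 91
  Y = -56 + 2·91 = 126
Policy C (X + 8, M := 121):
  X = 52 + 8 = 60
  Y = -56 + 2·60 = 64
Comparing — Policy A: Y=14, Policy B: Y=126, Policy C: Y=64. Lowest is 14 (Policy A).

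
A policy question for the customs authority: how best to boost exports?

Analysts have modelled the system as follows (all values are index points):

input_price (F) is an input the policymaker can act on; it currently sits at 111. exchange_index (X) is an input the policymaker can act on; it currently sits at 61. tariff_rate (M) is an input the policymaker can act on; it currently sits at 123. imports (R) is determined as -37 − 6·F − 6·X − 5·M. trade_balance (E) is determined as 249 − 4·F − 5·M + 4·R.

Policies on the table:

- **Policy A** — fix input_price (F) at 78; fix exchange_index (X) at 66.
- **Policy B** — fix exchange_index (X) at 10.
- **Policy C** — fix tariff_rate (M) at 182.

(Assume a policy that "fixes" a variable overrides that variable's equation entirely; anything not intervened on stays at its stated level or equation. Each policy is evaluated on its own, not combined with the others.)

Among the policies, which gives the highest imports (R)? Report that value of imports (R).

Policy A (F := 78, X := 66):
  F = 78
  X = 66
  M = 123
  R = -37 − 6·78 − 6·66 − 5·123 = -1516
Policy B (X := 10):
  F = 111
  X = 10
  M = 123
  R = -37 − 6·111 − 6·10 − 5·123 = -1378
Policy C (M := 182):
  F = 111
  X = 61
  M = 182
  R = -37 − 6·111 − 6·61 − 5·182 = -1979
Comparing — Policy A: R=-1516, Policy B: R=-1378, Policy C: R=-1979. Highest is -1378 (Policy B).

-1378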